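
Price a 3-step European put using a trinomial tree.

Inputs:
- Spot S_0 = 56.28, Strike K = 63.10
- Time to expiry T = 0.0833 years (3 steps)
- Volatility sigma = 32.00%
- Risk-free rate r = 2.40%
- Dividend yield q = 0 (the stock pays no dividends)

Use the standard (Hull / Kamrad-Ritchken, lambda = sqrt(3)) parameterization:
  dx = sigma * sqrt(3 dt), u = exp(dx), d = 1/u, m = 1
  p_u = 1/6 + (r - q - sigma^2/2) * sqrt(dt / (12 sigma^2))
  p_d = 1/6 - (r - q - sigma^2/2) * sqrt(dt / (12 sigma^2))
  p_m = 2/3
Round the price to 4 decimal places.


Answer: Price = V(0,0) = 6.9844

Derivation:
dt = T/N = 0.027767; dx = sigma*sqrt(3*dt) = 0.092358
u = exp(dx) = 1.096757; d = 1/u = 0.911779
p_u = 0.162578, p_m = 0.666667, p_d = 0.170755
Discount per step: exp(-r*dt) = 0.999334
Stock lattice S(k, j) with j the centered position index:
  k=0: S(0,+0) = 56.2800
  k=1: S(1,-1) = 51.3149; S(1,+0) = 56.2800; S(1,+1) = 61.7255
  k=2: S(2,-2) = 46.7879; S(2,-1) = 51.3149; S(2,+0) = 56.2800; S(2,+1) = 61.7255; S(2,+2) = 67.6978
  k=3: S(3,-3) = 42.6602; S(3,-2) = 46.7879; S(3,-1) = 51.3149; S(3,+0) = 56.2800; S(3,+1) = 61.7255; S(3,+2) = 67.6978; S(3,+3) = 74.2481
Terminal payoffs V(N, j) = max(K - S_T, 0):
  V(3,-3) = 20.439794; V(3,-2) = 16.312124; V(3,-1) = 11.785074; V(3,+0) = 6.820000; V(3,+1) = 1.374521; V(3,+2) = 0.000000; V(3,+3) = 0.000000
Backward induction: V(k, j) = exp(-r*dt) * [p_u * V(k+1, j+1) + p_m * V(k+1, j) + p_d * V(k+1, j-1)]
  V(2,-2) = exp(-r*dt) * [p_u*11.785074 + p_m*16.312124 + p_d*20.439794] = 16.270102
  V(2,-1) = exp(-r*dt) * [p_u*6.820000 + p_m*11.785074 + p_d*16.312124] = 11.743053
  V(2,+0) = exp(-r*dt) * [p_u*1.374521 + p_m*6.820000 + p_d*11.785074] = 6.777980
  V(2,+1) = exp(-r*dt) * [p_u*0.000000 + p_m*1.374521 + p_d*6.820000] = 2.079513
  V(2,+2) = exp(-r*dt) * [p_u*0.000000 + p_m*0.000000 + p_d*1.374521] = 0.234551
  V(1,-1) = exp(-r*dt) * [p_u*6.777980 + p_m*11.743053 + p_d*16.270102] = 11.701060
  V(1,+0) = exp(-r*dt) * [p_u*2.079513 + p_m*6.777980 + p_d*11.743053] = 6.857355
  V(1,+1) = exp(-r*dt) * [p_u*0.234551 + p_m*2.079513 + p_d*6.777980] = 2.580131
  V(0,+0) = exp(-r*dt) * [p_u*2.580131 + p_m*6.857355 + p_d*11.701060] = 6.984406


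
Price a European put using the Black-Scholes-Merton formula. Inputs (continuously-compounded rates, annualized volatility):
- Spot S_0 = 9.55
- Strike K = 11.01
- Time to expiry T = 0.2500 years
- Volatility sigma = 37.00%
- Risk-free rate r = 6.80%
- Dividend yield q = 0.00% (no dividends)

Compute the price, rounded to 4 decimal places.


d1 = (ln(S/K) + (r - q + 0.5*sigma^2) * T) / (sigma * sqrt(T)) = -0.58459620
d2 = d1 - sigma * sqrt(T) = -0.76959620
exp(-rT) = 0.98314368; exp(-qT) = 1.00000000
P = K * exp(-rT) * N(-d2) - S_0 * exp(-qT) * N(-d1)
N(-d1) = 0.72059037; N(-d2) = 0.77923027
P = 11.0100 * 0.98314368 * 0.77923027 - 9.5500 * 1.00000000 * 0.72059037 = 1.5531

Answer: Price = 1.5531


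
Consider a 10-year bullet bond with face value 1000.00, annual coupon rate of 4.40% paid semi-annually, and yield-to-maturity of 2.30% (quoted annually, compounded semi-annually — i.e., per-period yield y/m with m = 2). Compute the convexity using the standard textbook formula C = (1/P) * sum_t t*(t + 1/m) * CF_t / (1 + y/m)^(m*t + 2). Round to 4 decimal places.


Answer: Convexity = 80.5375

Derivation:
Coupon per period c = face * coupon_rate / m = 22.000000
Periods per year m = 2; per-period yield y/m = 0.011500
Number of cashflows N = 20
Cashflows (t years, CF_t, discount factor 1/(1+y/m)^(m*t), PV):
  t = 0.5000: CF_t = 22.000000, DF = 0.988631, PV = 21.749876
  t = 1.0000: CF_t = 22.000000, DF = 0.977391, PV = 21.502597
  t = 1.5000: CF_t = 22.000000, DF = 0.966279, PV = 21.258128
  t = 2.0000: CF_t = 22.000000, DF = 0.955293, PV = 21.016439
  t = 2.5000: CF_t = 22.000000, DF = 0.944432, PV = 20.777498
  t = 3.0000: CF_t = 22.000000, DF = 0.933694, PV = 20.541273
  t = 3.5000: CF_t = 22.000000, DF = 0.923079, PV = 20.307734
  t = 4.0000: CF_t = 22.000000, DF = 0.912584, PV = 20.076850
  t = 4.5000: CF_t = 22.000000, DF = 0.902209, PV = 19.848592
  t = 5.0000: CF_t = 22.000000, DF = 0.891951, PV = 19.622928
  t = 5.5000: CF_t = 22.000000, DF = 0.881810, PV = 19.399830
  t = 6.0000: CF_t = 22.000000, DF = 0.871785, PV = 19.179268
  t = 6.5000: CF_t = 22.000000, DF = 0.861873, PV = 18.961214
  t = 7.0000: CF_t = 22.000000, DF = 0.852075, PV = 18.745640
  t = 7.5000: CF_t = 22.000000, DF = 0.842387, PV = 18.532516
  t = 8.0000: CF_t = 22.000000, DF = 0.832810, PV = 18.321815
  t = 8.5000: CF_t = 22.000000, DF = 0.823341, PV = 18.113509
  t = 9.0000: CF_t = 22.000000, DF = 0.813981, PV = 17.907572
  t = 9.5000: CF_t = 22.000000, DF = 0.804726, PV = 17.703977
  t = 10.0000: CF_t = 1022.000000, DF = 0.795577, PV = 813.079766
Price P = sum_t PV_t = 1186.647022
Convexity numerator sum_t t*(t + 1/m) * CF_t / (1+y/m)^(m*t + 2):
  t = 0.5000: term = 10.629064
  t = 1.0000: term = 31.524659
  t = 1.5000: term = 62.332493
  t = 2.0000: term = 102.706366
  t = 2.5000: term = 152.308007
  t = 3.0000: term = 210.806930
  t = 3.5000: term = 277.880283
  t = 4.0000: term = 353.212704
  t = 4.5000: term = 436.496173
  t = 5.0000: term = 527.429879
  t = 5.5000: term = 625.720074
  t = 6.0000: term = 731.079941
  t = 6.5000: term = 843.229460
  t = 7.0000: term = 961.895273
  t = 7.5000: term = 1086.810562
  t = 8.0000: term = 1217.714915
  t = 8.5000: term = 1354.354206
  t = 9.0000: term = 1496.480470
  t = 9.5000: term = 1643.851782
  t = 10.0000: term = 83443.147707
Convexity = (1/P) * sum = 95569.610949 / 1186.647022 = 80.537522


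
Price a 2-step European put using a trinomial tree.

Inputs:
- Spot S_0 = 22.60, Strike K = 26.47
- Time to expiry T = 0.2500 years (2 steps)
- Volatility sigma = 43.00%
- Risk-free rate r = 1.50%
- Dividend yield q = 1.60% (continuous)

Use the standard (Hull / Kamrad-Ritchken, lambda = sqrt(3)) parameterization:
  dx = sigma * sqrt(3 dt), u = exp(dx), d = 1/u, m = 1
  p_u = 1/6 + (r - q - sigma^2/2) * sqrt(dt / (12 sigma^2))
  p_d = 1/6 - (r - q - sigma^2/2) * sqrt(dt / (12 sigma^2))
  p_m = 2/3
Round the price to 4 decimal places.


dt = T/N = 0.125000; dx = sigma*sqrt(3*dt) = 0.263320
u = exp(dx) = 1.301243; d = 1/u = 0.768496
p_u = 0.144486, p_m = 0.666667, p_d = 0.188847
Discount per step: exp(-r*dt) = 0.998127
Stock lattice S(k, j) with j the centered position index:
  k=0: S(0,+0) = 22.6000
  k=1: S(1,-1) = 17.3680; S(1,+0) = 22.6000; S(1,+1) = 29.4081
  k=2: S(2,-2) = 13.3472; S(2,-1) = 17.3680; S(2,+0) = 22.6000; S(2,+1) = 29.4081; S(2,+2) = 38.2671
Terminal payoffs V(N, j) = max(K - S_T, 0):
  V(2,-2) = 13.122760; V(2,-1) = 9.101994; V(2,+0) = 3.870000; V(2,+1) = 0.000000; V(2,+2) = 0.000000
Backward induction: V(k, j) = exp(-r*dt) * [p_u * V(k+1, j+1) + p_m * V(k+1, j) + p_d * V(k+1, j-1)]
  V(1,-1) = exp(-r*dt) * [p_u*3.870000 + p_m*9.101994 + p_d*13.122760] = 9.088299
  V(1,+0) = exp(-r*dt) * [p_u*0.000000 + p_m*3.870000 + p_d*9.101994] = 4.290835
  V(1,+1) = exp(-r*dt) * [p_u*0.000000 + p_m*0.000000 + p_d*3.870000] = 0.729470
  V(0,+0) = exp(-r*dt) * [p_u*0.729470 + p_m*4.290835 + p_d*9.088299] = 4.673485

Answer: Price = V(0,0) = 4.6735


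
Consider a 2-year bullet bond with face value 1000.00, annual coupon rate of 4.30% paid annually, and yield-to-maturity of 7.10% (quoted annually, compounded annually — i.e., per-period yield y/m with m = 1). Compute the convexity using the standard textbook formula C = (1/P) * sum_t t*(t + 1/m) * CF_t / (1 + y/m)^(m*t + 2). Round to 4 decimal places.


Coupon per period c = face * coupon_rate / m = 43.000000
Periods per year m = 1; per-period yield y/m = 0.071000
Number of cashflows N = 2
Cashflows (t years, CF_t, discount factor 1/(1+y/m)^(m*t), PV):
  t = 1.0000: CF_t = 43.000000, DF = 0.933707, PV = 40.149393
  t = 2.0000: CF_t = 1043.000000, DF = 0.871808, PV = 909.296180
Price P = sum_t PV_t = 949.445573
Convexity numerator sum_t t*(t + 1/m) * CF_t / (1+y/m)^(m*t + 2):
  t = 1.0000: term = 70.005158
  t = 2.0000: term = 4756.392389
Convexity = (1/P) * sum = 4826.397547 / 949.445573 = 5.083385

Answer: Convexity = 5.0834


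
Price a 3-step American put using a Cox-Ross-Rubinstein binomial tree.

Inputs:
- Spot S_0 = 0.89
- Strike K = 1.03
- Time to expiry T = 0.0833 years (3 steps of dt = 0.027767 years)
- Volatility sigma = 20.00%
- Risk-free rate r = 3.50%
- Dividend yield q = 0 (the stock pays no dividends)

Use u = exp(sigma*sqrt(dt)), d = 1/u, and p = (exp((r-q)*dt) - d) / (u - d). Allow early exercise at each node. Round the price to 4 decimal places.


Answer: Price = V(0,0) = 0.1400

Derivation:
dt = T/N = 0.027767
u = exp(sigma*sqrt(dt)) = 1.033888; d = 1/u = 0.967223
p = (exp((r-q)*dt) - d) / (u - d) = 0.506254
Discount per step: exp(-r*dt) = 0.999029
Stock lattice S(k, i) with i counting down-moves:
  k=0: S(0,0) = 0.8900
  k=1: S(1,0) = 0.9202; S(1,1) = 0.8608
  k=2: S(2,0) = 0.9513; S(2,1) = 0.8900; S(2,2) = 0.8326
  k=3: S(3,0) = 0.9836; S(3,1) = 0.9202; S(3,2) = 0.8608; S(3,3) = 0.8053
Terminal payoffs V(N, i) = max(K - S_T, 0):
  V(3,0) = 0.046418; V(3,1) = 0.109839; V(3,2) = 0.169172; V(3,3) = 0.224679
Backward induction: V(k, i) = exp(-r*dt) * [p * V(k+1, i) + (1-p) * V(k+1, i+1)]; then take max(V_cont, immediate exercise) for American.
  V(2,0) = exp(-r*dt) * [p*0.046418 + (1-p)*0.109839] = 0.077656; exercise = 0.078657; V(2,0) = max -> 0.078657
  V(2,1) = exp(-r*dt) * [p*0.109839 + (1-p)*0.169172] = 0.138999; exercise = 0.140000; V(2,1) = max -> 0.140000
  V(2,2) = exp(-r*dt) * [p*0.169172 + (1-p)*0.224679] = 0.196387; exercise = 0.197388; V(2,2) = max -> 0.197388
  V(1,0) = exp(-r*dt) * [p*0.078657 + (1-p)*0.140000] = 0.108839; exercise = 0.109839; V(1,0) = max -> 0.109839
  V(1,1) = exp(-r*dt) * [p*0.140000 + (1-p)*0.197388] = 0.168171; exercise = 0.169172; V(1,1) = max -> 0.169172
  V(0,0) = exp(-r*dt) * [p*0.109839 + (1-p)*0.169172] = 0.138999; exercise = 0.140000; V(0,0) = max -> 0.140000


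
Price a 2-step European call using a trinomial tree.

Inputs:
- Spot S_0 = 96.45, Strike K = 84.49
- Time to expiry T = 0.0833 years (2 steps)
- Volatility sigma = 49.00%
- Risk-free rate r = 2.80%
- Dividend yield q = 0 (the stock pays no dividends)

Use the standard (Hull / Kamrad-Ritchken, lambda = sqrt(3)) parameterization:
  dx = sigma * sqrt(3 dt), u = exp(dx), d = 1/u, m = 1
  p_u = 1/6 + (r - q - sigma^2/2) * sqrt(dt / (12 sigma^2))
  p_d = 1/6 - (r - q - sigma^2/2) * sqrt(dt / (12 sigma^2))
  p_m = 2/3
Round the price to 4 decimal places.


dt = T/N = 0.041650; dx = sigma*sqrt(3*dt) = 0.173207
u = exp(dx) = 1.189112; d = 1/u = 0.840964
p_u = 0.155599, p_m = 0.666667, p_d = 0.177734
Discount per step: exp(-r*dt) = 0.998834
Stock lattice S(k, j) with j the centered position index:
  k=0: S(0,+0) = 96.4500
  k=1: S(1,-1) = 81.1110; S(1,+0) = 96.4500; S(1,+1) = 114.6898
  k=2: S(2,-2) = 68.2114; S(2,-1) = 81.1110; S(2,+0) = 96.4500; S(2,+1) = 114.6898; S(2,+2) = 136.3790
Terminal payoffs V(N, j) = max(S_T - K, 0):
  V(2,-2) = 0.000000; V(2,-1) = 0.000000; V(2,+0) = 11.960000; V(2,+1) = 30.199818; V(2,+2) = 51.888998
Backward induction: V(k, j) = exp(-r*dt) * [p_u * V(k+1, j+1) + p_m * V(k+1, j) + p_d * V(k+1, j-1)]
  V(1,-1) = exp(-r*dt) * [p_u*11.960000 + p_m*0.000000 + p_d*0.000000] = 1.858799
  V(1,+0) = exp(-r*dt) * [p_u*30.199818 + p_m*11.960000 + p_d*0.000000] = 12.657634
  V(1,+1) = exp(-r*dt) * [p_u*51.888998 + p_m*30.199818 + p_d*11.960000] = 30.297449
  V(0,+0) = exp(-r*dt) * [p_u*30.297449 + p_m*12.657634 + p_d*1.858799] = 13.467341

Answer: Price = V(0,0) = 13.4673


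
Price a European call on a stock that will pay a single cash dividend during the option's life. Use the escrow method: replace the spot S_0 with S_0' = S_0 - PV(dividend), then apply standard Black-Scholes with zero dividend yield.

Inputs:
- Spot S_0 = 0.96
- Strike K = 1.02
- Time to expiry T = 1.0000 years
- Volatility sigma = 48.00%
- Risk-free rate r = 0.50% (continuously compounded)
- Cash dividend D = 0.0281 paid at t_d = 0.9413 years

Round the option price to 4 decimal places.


PV(D) = D * exp(-r * t_d) = 0.0281 * 0.99530456 = 0.02796806
S_0' = S_0 - PV(D) = 0.9600 - 0.02796806 = 0.93203194
d1 = (ln(S_0'/K) + (r + sigma^2/2)*T) / (sigma*sqrt(T)) = 0.06251913
d2 = d1 - sigma*sqrt(T) = -0.41748087
exp(-rT) = 0.99501248
N(d1) = 0.52492528; N(d2) = 0.33816336
C = S_0' * N(d1) - K * exp(-rT) * N(d2) = 0.93203194 * 0.52492528 - 1.0200 * 0.99501248 * 0.33816336 = 0.1460

Answer: Price = 0.1460


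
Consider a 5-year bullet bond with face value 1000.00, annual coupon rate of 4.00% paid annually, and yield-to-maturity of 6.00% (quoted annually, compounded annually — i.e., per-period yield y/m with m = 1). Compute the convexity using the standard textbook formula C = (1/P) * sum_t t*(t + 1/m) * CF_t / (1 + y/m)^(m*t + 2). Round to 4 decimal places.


Answer: Convexity = 23.9472

Derivation:
Coupon per period c = face * coupon_rate / m = 40.000000
Periods per year m = 1; per-period yield y/m = 0.060000
Number of cashflows N = 5
Cashflows (t years, CF_t, discount factor 1/(1+y/m)^(m*t), PV):
  t = 1.0000: CF_t = 40.000000, DF = 0.943396, PV = 37.735849
  t = 2.0000: CF_t = 40.000000, DF = 0.889996, PV = 35.599858
  t = 3.0000: CF_t = 40.000000, DF = 0.839619, PV = 33.584771
  t = 4.0000: CF_t = 40.000000, DF = 0.792094, PV = 31.683747
  t = 5.0000: CF_t = 1040.000000, DF = 0.747258, PV = 777.148500
Price P = sum_t PV_t = 915.752724
Convexity numerator sum_t t*(t + 1/m) * CF_t / (1+y/m)^(m*t + 2):
  t = 1.0000: term = 67.169543
  t = 2.0000: term = 190.102479
  t = 3.0000: term = 358.683923
  t = 4.0000: term = 563.968432
  t = 5.0000: term = 20749.781945
Convexity = (1/P) * sum = 21929.706322 / 915.752724 = 23.947192


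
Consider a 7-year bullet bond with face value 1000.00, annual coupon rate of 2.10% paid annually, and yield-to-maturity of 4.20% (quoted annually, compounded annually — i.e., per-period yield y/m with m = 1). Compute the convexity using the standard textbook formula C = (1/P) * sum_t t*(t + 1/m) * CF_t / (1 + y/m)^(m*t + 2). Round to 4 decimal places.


Coupon per period c = face * coupon_rate / m = 21.000000
Periods per year m = 1; per-period yield y/m = 0.042000
Number of cashflows N = 7
Cashflows (t years, CF_t, discount factor 1/(1+y/m)^(m*t), PV):
  t = 1.0000: CF_t = 21.000000, DF = 0.959693, PV = 20.153551
  t = 2.0000: CF_t = 21.000000, DF = 0.921010, PV = 19.341220
  t = 3.0000: CF_t = 21.000000, DF = 0.883887, PV = 18.561631
  t = 4.0000: CF_t = 21.000000, DF = 0.848260, PV = 17.813466
  t = 5.0000: CF_t = 21.000000, DF = 0.814069, PV = 17.095456
  t = 6.0000: CF_t = 21.000000, DF = 0.781257, PV = 16.406388
  t = 7.0000: CF_t = 1021.000000, DF = 0.749766, PV = 765.511482
Price P = sum_t PV_t = 874.883194
Convexity numerator sum_t t*(t + 1/m) * CF_t / (1+y/m)^(m*t + 2):
  t = 1.0000: term = 37.123262
  t = 2.0000: term = 106.880793
  t = 3.0000: term = 205.145477
  t = 4.0000: term = 328.127762
  t = 5.0000: term = 472.352825
  t = 6.0000: term = 634.639112
  t = 7.0000: term = 39482.468579
Convexity = (1/P) * sum = 41266.737810 / 874.883194 = 47.168283

Answer: Convexity = 47.1683


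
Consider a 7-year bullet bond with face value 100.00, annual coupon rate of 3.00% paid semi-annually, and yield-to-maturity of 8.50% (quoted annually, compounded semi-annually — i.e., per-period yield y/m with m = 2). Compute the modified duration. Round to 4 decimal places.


Answer: Modified duration = 5.9639

Derivation:
Coupon per period c = face * coupon_rate / m = 1.500000
Periods per year m = 2; per-period yield y/m = 0.042500
Number of cashflows N = 14
Cashflows (t years, CF_t, discount factor 1/(1+y/m)^(m*t), PV):
  t = 0.5000: CF_t = 1.500000, DF = 0.959233, PV = 1.438849
  t = 1.0000: CF_t = 1.500000, DF = 0.920127, PV = 1.380191
  t = 1.5000: CF_t = 1.500000, DF = 0.882616, PV = 1.323924
  t = 2.0000: CF_t = 1.500000, DF = 0.846634, PV = 1.269951
  t = 2.5000: CF_t = 1.500000, DF = 0.812119, PV = 1.218179
  t = 3.0000: CF_t = 1.500000, DF = 0.779011, PV = 1.168517
  t = 3.5000: CF_t = 1.500000, DF = 0.747253, PV = 1.120879
  t = 4.0000: CF_t = 1.500000, DF = 0.716789, PV = 1.075184
  t = 4.5000: CF_t = 1.500000, DF = 0.687568, PV = 1.031351
  t = 5.0000: CF_t = 1.500000, DF = 0.659537, PV = 0.989306
  t = 5.5000: CF_t = 1.500000, DF = 0.632650, PV = 0.948975
  t = 6.0000: CF_t = 1.500000, DF = 0.606858, PV = 0.910287
  t = 6.5000: CF_t = 1.500000, DF = 0.582118, PV = 0.873177
  t = 7.0000: CF_t = 101.500000, DF = 0.558387, PV = 56.676256
Price P = sum_t PV_t = 71.425025
First compute Macaulay numerator sum_t t * PV_t:
  t * PV_t at t = 0.5000: 0.719424
  t * PV_t at t = 1.0000: 1.380191
  t * PV_t at t = 1.5000: 1.985886
  t * PV_t at t = 2.0000: 2.539902
  t * PV_t at t = 2.5000: 3.045446
  t * PV_t at t = 3.0000: 3.505550
  t * PV_t at t = 3.5000: 3.923077
  t * PV_t at t = 4.0000: 4.300736
  t * PV_t at t = 4.5000: 4.641082
  t * PV_t at t = 5.0000: 4.946530
  t * PV_t at t = 5.5000: 5.219360
  t * PV_t at t = 6.0000: 5.461724
  t * PV_t at t = 6.5000: 5.675652
  t * PV_t at t = 7.0000: 396.733790
Macaulay duration D = 444.078350 / 71.425025 = 6.217406
Modified duration = D / (1 + y/m) = 6.217406 / (1 + 0.042500) = 5.963938


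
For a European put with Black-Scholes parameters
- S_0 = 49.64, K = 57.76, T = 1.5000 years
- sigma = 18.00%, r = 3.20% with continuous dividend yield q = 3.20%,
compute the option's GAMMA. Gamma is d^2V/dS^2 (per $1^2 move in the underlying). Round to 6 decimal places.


d1 = -0.5769888045; d2 = -0.7974428813
phi(d1) = 0.3377678096; exp(-qT) = 0.9531337871; exp(-rT) = 0.9531337871
Gamma = exp(-qT) * phi(d1) / (S * sigma * sqrt(T)) = 0.9531337871 * 0.3377678096 / (49.6400 * 0.1800 * 1.2247448714) = 0.029419

Answer: Gamma = 0.029419


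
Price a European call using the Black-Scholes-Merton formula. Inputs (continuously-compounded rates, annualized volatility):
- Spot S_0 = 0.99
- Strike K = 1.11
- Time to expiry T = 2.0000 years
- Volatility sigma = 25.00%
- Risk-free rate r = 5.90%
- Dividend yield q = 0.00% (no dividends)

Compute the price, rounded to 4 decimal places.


Answer: Price = 0.1404

Derivation:
d1 = (ln(S/K) + (r - q + 0.5*sigma^2) * T) / (sigma * sqrt(T)) = 0.18692976
d2 = d1 - sigma * sqrt(T) = -0.16662364
exp(-rT) = 0.88869605; exp(-qT) = 1.00000000
C = S_0 * exp(-qT) * N(d1) - K * exp(-rT) * N(d2)
N(d1) = 0.57414215; N(d2) = 0.43383310
C = 0.9900 * 1.00000000 * 0.57414215 - 1.1100 * 0.88869605 * 0.43383310 = 0.1404


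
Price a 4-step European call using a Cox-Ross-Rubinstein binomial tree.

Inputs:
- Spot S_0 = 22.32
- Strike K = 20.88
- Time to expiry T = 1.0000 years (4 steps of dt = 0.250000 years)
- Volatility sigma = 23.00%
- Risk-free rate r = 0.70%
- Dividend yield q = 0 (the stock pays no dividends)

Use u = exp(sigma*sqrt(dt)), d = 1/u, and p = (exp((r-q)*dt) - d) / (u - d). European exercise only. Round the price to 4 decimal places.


Answer: Price = V(0,0) = 2.9298

Derivation:
dt = T/N = 0.250000
u = exp(sigma*sqrt(dt)) = 1.121873; d = 1/u = 0.891366
p = (exp((r-q)*dt) - d) / (u - d) = 0.478880
Discount per step: exp(-r*dt) = 0.998252
Stock lattice S(k, i) with i counting down-moves:
  k=0: S(0,0) = 22.3200
  k=1: S(1,0) = 25.0402; S(1,1) = 19.8953
  k=2: S(2,0) = 28.0920; S(2,1) = 22.3200; S(2,2) = 17.7340
  k=3: S(3,0) = 31.5156; S(3,1) = 25.0402; S(3,2) = 19.8953; S(3,3) = 15.8075
  k=4: S(4,0) = 35.3565; S(4,1) = 28.0920; S(4,2) = 22.3200; S(4,3) = 17.7340; S(4,4) = 14.0903
Terminal payoffs V(N, i) = max(S_T - K, 0):
  V(4,0) = 14.476531; V(4,1) = 7.211952; V(4,2) = 1.440000; V(4,3) = 0.000000; V(4,4) = 0.000000
Backward induction: V(k, i) = exp(-r*dt) * [p * V(k+1, i) + (1-p) * V(k+1, i+1)].
  V(3,0) = exp(-r*dt) * [p*14.476531 + (1-p)*7.211952] = 10.672123
  V(3,1) = exp(-r*dt) * [p*7.211952 + (1-p)*1.440000] = 4.196723
  V(3,2) = exp(-r*dt) * [p*1.440000 + (1-p)*0.000000] = 0.688382
  V(3,3) = exp(-r*dt) * [p*0.000000 + (1-p)*0.000000] = 0.000000
  V(2,0) = exp(-r*dt) * [p*10.672123 + (1-p)*4.196723] = 7.284904
  V(2,1) = exp(-r*dt) * [p*4.196723 + (1-p)*0.688382] = 2.364316
  V(2,2) = exp(-r*dt) * [p*0.688382 + (1-p)*0.000000] = 0.329076
  V(1,0) = exp(-r*dt) * [p*7.284904 + (1-p)*2.364316] = 4.712435
  V(1,1) = exp(-r*dt) * [p*2.364316 + (1-p)*0.329076] = 1.301433
  V(0,0) = exp(-r*dt) * [p*4.712435 + (1-p)*1.301433] = 2.929763


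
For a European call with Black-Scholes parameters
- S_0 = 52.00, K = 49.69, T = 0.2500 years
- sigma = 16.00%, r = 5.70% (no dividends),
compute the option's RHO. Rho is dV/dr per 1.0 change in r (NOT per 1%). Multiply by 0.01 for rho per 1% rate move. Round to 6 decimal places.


Answer: Rho = 9.306843

Derivation:
d1 = 0.7861251621; d2 = 0.7061251621
phi(d1) = 0.2928968094; exp(-qT) = 1.0000000000; exp(-rT) = 0.9858510507
N(d2) = 0.7599448474
Rho = K*T*exp(-rT)*N(d2) = 49.6900 * 0.2500 * 0.9858510507 * 0.7599448474 = 9.306843


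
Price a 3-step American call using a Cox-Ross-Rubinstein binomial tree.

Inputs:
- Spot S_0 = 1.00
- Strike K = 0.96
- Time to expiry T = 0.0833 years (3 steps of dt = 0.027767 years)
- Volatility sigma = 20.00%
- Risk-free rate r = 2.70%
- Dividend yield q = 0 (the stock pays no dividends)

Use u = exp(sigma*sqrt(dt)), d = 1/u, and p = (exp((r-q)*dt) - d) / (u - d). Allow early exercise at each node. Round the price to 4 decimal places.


dt = T/N = 0.027767
u = exp(sigma*sqrt(dt)) = 1.033888; d = 1/u = 0.967223
p = (exp((r-q)*dt) - d) / (u - d) = 0.502919
Discount per step: exp(-r*dt) = 0.999251
Stock lattice S(k, i) with i counting down-moves:
  k=0: S(0,0) = 1.0000
  k=1: S(1,0) = 1.0339; S(1,1) = 0.9672
  k=2: S(2,0) = 1.0689; S(2,1) = 1.0000; S(2,2) = 0.9355
  k=3: S(3,0) = 1.1051; S(3,1) = 1.0339; S(3,2) = 0.9672; S(3,3) = 0.9049
Terminal payoffs V(N, i) = max(S_T - K, 0):
  V(3,0) = 0.145149; V(3,1) = 0.073888; V(3,2) = 0.007223; V(3,3) = 0.000000
Backward induction: V(k, i) = exp(-r*dt) * [p * V(k+1, i) + (1-p) * V(k+1, i+1)]; then take max(V_cont, immediate exercise) for American.
  V(2,0) = exp(-r*dt) * [p*0.145149 + (1-p)*0.073888] = 0.109644; exercise = 0.108925; V(2,0) = max -> 0.109644
  V(2,1) = exp(-r*dt) * [p*0.073888 + (1-p)*0.007223] = 0.040719; exercise = 0.040000; V(2,1) = max -> 0.040719
  V(2,2) = exp(-r*dt) * [p*0.007223 + (1-p)*0.000000] = 0.003630; exercise = 0.000000; V(2,2) = max -> 0.003630
  V(1,0) = exp(-r*dt) * [p*0.109644 + (1-p)*0.040719] = 0.075327; exercise = 0.073888; V(1,0) = max -> 0.075327
  V(1,1) = exp(-r*dt) * [p*0.040719 + (1-p)*0.003630] = 0.022266; exercise = 0.007223; V(1,1) = max -> 0.022266
  V(0,0) = exp(-r*dt) * [p*0.075327 + (1-p)*0.022266] = 0.048915; exercise = 0.040000; V(0,0) = max -> 0.048915

Answer: Price = V(0,0) = 0.0489


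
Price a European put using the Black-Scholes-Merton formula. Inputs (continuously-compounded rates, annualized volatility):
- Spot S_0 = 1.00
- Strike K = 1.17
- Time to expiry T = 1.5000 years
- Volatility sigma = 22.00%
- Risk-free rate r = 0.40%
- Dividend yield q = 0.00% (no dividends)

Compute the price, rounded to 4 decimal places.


d1 = (ln(S/K) + (r - q + 0.5*sigma^2) * T) / (sigma * sqrt(T)) = -0.42570554
d2 = d1 - sigma * sqrt(T) = -0.69514941
exp(-rT) = 0.99401796; exp(-qT) = 1.00000000
P = K * exp(-rT) * N(-d2) - S_0 * exp(-qT) * N(-d1)
N(-d1) = 0.66483879; N(-d2) = 0.75651916
P = 1.1700 * 0.99401796 * 0.75651916 - 1.0000 * 1.00000000 * 0.66483879 = 0.2150

Answer: Price = 0.2150


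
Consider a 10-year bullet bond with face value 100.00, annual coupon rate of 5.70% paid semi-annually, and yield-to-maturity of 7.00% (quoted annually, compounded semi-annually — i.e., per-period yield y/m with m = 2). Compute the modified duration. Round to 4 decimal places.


Answer: Modified duration = 7.3690

Derivation:
Coupon per period c = face * coupon_rate / m = 2.850000
Periods per year m = 2; per-period yield y/m = 0.035000
Number of cashflows N = 20
Cashflows (t years, CF_t, discount factor 1/(1+y/m)^(m*t), PV):
  t = 0.5000: CF_t = 2.850000, DF = 0.966184, PV = 2.753623
  t = 1.0000: CF_t = 2.850000, DF = 0.933511, PV = 2.660505
  t = 1.5000: CF_t = 2.850000, DF = 0.901943, PV = 2.570537
  t = 2.0000: CF_t = 2.850000, DF = 0.871442, PV = 2.483610
  t = 2.5000: CF_t = 2.850000, DF = 0.841973, PV = 2.399624
  t = 3.0000: CF_t = 2.850000, DF = 0.813501, PV = 2.318477
  t = 3.5000: CF_t = 2.850000, DF = 0.785991, PV = 2.240074
  t = 4.0000: CF_t = 2.850000, DF = 0.759412, PV = 2.164323
  t = 4.5000: CF_t = 2.850000, DF = 0.733731, PV = 2.091133
  t = 5.0000: CF_t = 2.850000, DF = 0.708919, PV = 2.020419
  t = 5.5000: CF_t = 2.850000, DF = 0.684946, PV = 1.952095
  t = 6.0000: CF_t = 2.850000, DF = 0.661783, PV = 1.886082
  t = 6.5000: CF_t = 2.850000, DF = 0.639404, PV = 1.822302
  t = 7.0000: CF_t = 2.850000, DF = 0.617782, PV = 1.760678
  t = 7.5000: CF_t = 2.850000, DF = 0.596891, PV = 1.701138
  t = 8.0000: CF_t = 2.850000, DF = 0.576706, PV = 1.643612
  t = 8.5000: CF_t = 2.850000, DF = 0.557204, PV = 1.588031
  t = 9.0000: CF_t = 2.850000, DF = 0.538361, PV = 1.534329
  t = 9.5000: CF_t = 2.850000, DF = 0.520156, PV = 1.482444
  t = 10.0000: CF_t = 102.850000, DF = 0.502566, PV = 51.688901
Price P = sum_t PV_t = 90.761938
First compute Macaulay numerator sum_t t * PV_t:
  t * PV_t at t = 0.5000: 1.376812
  t * PV_t at t = 1.0000: 2.660505
  t * PV_t at t = 1.5000: 3.855805
  t * PV_t at t = 2.0000: 4.967221
  t * PV_t at t = 2.5000: 5.999059
  t * PV_t at t = 3.0000: 6.955431
  t * PV_t at t = 3.5000: 7.840260
  t * PV_t at t = 4.0000: 8.657292
  t * PV_t at t = 4.5000: 9.410100
  t * PV_t at t = 5.0000: 10.102093
  t * PV_t at t = 5.5000: 10.736524
  t * PV_t at t = 6.0000: 11.316494
  t * PV_t at t = 6.5000: 11.844962
  t * PV_t at t = 7.0000: 12.324747
  t * PV_t at t = 7.5000: 12.758537
  t * PV_t at t = 8.0000: 13.148895
  t * PV_t at t = 8.5000: 13.498262
  t * PV_t at t = 9.0000: 13.808963
  t * PV_t at t = 9.5000: 14.083215
  t * PV_t at t = 10.0000: 516.889012
Macaulay duration D = 692.234188 / 90.761938 = 7.626922
Modified duration = D / (1 + y/m) = 7.626922 / (1 + 0.035000) = 7.369006


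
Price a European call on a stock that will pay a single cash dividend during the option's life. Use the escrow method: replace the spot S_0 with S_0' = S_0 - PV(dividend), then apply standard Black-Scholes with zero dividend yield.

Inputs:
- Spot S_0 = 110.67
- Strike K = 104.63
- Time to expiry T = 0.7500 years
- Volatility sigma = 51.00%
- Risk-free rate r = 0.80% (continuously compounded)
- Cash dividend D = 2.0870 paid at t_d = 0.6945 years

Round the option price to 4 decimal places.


PV(D) = D * exp(-r * t_d) = 2.0870 * 0.99445941 = 2.07543678
S_0' = S_0 - PV(D) = 110.6700 - 2.07543678 = 108.59456322
d1 = (ln(S_0'/K) + (r + sigma^2/2)*T) / (sigma*sqrt(T)) = 0.31862609
d2 = d1 - sigma*sqrt(T) = -0.12304687
exp(-rT) = 0.99401796
N(d1) = 0.62499497; N(d2) = 0.45103499
C = S_0' * N(d1) - K * exp(-rT) * N(d2) = 108.59456322 * 0.62499497 - 104.6300 * 0.99401796 * 0.45103499 = 20.9616

Answer: Price = 20.9616


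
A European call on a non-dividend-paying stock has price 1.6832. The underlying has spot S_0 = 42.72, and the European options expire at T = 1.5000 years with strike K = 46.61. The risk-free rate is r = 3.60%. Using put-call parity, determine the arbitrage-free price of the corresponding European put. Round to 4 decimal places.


Answer: Put price = 3.1230

Derivation:
Put-call parity: C - P = S_0 * exp(-qT) - K * exp(-rT).
S_0 * exp(-qT) = 42.7200 * 1.00000000 = 42.72000000
K * exp(-rT) = 46.6100 * 0.94743211 = 44.15981048
P = C - S*exp(-qT) + K*exp(-rT)
P = 1.6832 - 42.72000000 + 44.15981048 = 3.1230


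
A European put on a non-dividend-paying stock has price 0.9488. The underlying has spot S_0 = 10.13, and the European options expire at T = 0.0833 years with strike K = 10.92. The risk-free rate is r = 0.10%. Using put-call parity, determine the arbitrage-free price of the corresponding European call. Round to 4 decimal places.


Answer: Call price = 0.1597

Derivation:
Put-call parity: C - P = S_0 * exp(-qT) - K * exp(-rT).
S_0 * exp(-qT) = 10.1300 * 1.00000000 = 10.13000000
K * exp(-rT) = 10.9200 * 0.99991670 = 10.91909040
C = P + S*exp(-qT) - K*exp(-rT)
C = 0.9488 + 10.13000000 - 10.91909040 = 0.1597


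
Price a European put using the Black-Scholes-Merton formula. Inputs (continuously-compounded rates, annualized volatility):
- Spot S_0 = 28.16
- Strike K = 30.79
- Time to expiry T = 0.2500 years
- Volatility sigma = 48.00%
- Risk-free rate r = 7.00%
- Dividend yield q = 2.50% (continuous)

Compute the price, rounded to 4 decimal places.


d1 = (ln(S/K) + (r - q + 0.5*sigma^2) * T) / (sigma * sqrt(T)) = -0.20515596
d2 = d1 - sigma * sqrt(T) = -0.44515596
exp(-rT) = 0.98265224; exp(-qT) = 0.99376949
P = K * exp(-rT) * N(-d2) - S_0 * exp(-qT) * N(-d1)
N(-d1) = 0.58127486; N(-d2) = 0.67189648
P = 30.7900 * 0.98265224 * 0.67189648 - 28.1600 * 0.99376949 * 0.58127486 = 4.0621

Answer: Price = 4.0621


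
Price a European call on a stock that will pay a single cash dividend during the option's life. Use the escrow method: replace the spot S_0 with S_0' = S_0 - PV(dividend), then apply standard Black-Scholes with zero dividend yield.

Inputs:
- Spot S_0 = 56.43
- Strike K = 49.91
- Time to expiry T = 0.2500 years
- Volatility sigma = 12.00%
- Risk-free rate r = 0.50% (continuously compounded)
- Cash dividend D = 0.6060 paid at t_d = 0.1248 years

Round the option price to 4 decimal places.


PV(D) = D * exp(-r * t_d) = 0.6060 * 0.99937619 = 0.60562197
S_0' = S_0 - PV(D) = 56.4300 - 0.60562197 = 55.82437803
d1 = (ln(S_0'/K) + (r + sigma^2/2)*T) / (sigma*sqrt(T)) = 1.91732121
d2 = d1 - sigma*sqrt(T) = 1.85732121
exp(-rT) = 0.99875078
N(d1) = 0.97240143; N(d2) = 0.96836727
C = S_0' * N(d1) - K * exp(-rT) * N(d2) = 55.82437803 * 0.97240143 - 49.9100 * 0.99875078 * 0.96836727 = 6.0129

Answer: Price = 6.0129


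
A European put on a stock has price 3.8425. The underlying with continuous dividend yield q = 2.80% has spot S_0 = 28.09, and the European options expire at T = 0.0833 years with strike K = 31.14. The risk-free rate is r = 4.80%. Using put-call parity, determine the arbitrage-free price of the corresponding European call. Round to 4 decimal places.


Put-call parity: C - P = S_0 * exp(-qT) - K * exp(-rT).
S_0 * exp(-qT) = 28.0900 * 0.99767032 = 28.02455923
K * exp(-rT) = 31.1400 * 0.99600958 = 31.01573841
C = P + S*exp(-qT) - K*exp(-rT)
C = 3.8425 + 28.02455923 - 31.01573841 = 0.8513

Answer: Call price = 0.8513


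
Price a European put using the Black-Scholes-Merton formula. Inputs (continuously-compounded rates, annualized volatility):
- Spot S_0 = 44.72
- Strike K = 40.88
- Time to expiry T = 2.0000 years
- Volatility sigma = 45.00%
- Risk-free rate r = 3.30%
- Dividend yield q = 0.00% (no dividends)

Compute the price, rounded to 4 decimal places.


Answer: Price = 7.4321

Derivation:
d1 = (ln(S/K) + (r - q + 0.5*sigma^2) * T) / (sigma * sqrt(T)) = 0.56298252
d2 = d1 - sigma * sqrt(T) = -0.07341358
exp(-rT) = 0.93613086; exp(-qT) = 1.00000000
P = K * exp(-rT) * N(-d2) - S_0 * exp(-qT) * N(-d1)
N(-d1) = 0.28672339; N(-d2) = 0.52926149
P = 40.8800 * 0.93613086 * 0.52926149 - 44.7200 * 1.00000000 * 0.28672339 = 7.4321


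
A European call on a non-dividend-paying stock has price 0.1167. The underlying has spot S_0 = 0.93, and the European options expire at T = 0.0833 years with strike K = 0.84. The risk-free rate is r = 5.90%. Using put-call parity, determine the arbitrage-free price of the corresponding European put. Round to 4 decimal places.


Put-call parity: C - P = S_0 * exp(-qT) - K * exp(-rT).
S_0 * exp(-qT) = 0.9300 * 1.00000000 = 0.93000000
K * exp(-rT) = 0.8400 * 0.99509736 = 0.83588178
P = C - S*exp(-qT) + K*exp(-rT)
P = 0.1167 - 0.93000000 + 0.83588178 = 0.0226

Answer: Put price = 0.0226


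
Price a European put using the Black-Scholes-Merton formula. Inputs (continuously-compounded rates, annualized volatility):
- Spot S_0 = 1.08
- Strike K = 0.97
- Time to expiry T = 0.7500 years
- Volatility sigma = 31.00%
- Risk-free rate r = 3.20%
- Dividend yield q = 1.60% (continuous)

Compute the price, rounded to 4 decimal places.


d1 = (ln(S/K) + (r - q + 0.5*sigma^2) * T) / (sigma * sqrt(T)) = 0.57905531
d2 = d1 - sigma * sqrt(T) = 0.31058743
exp(-rT) = 0.97628571; exp(-qT) = 0.98807171
P = K * exp(-rT) * N(-d2) - S_0 * exp(-qT) * N(-d1)
N(-d1) = 0.28127593; N(-d2) = 0.37805714
P = 0.9700 * 0.97628571 * 0.37805714 - 1.0800 * 0.98807171 * 0.28127593 = 0.0579

Answer: Price = 0.0579


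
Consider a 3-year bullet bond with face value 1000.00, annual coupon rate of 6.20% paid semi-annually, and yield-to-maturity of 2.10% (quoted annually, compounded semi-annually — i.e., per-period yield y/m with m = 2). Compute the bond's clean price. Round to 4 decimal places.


Coupon per period c = face * coupon_rate / m = 31.000000
Periods per year m = 2; per-period yield y/m = 0.010500
Number of cashflows N = 6
Cashflows (t years, CF_t, discount factor 1/(1+y/m)^(m*t), PV):
  t = 0.5000: CF_t = 31.000000, DF = 0.989609, PV = 30.677882
  t = 1.0000: CF_t = 31.000000, DF = 0.979326, PV = 30.359112
  t = 1.5000: CF_t = 31.000000, DF = 0.969150, PV = 30.043653
  t = 2.0000: CF_t = 31.000000, DF = 0.959080, PV = 29.731473
  t = 2.5000: CF_t = 31.000000, DF = 0.949114, PV = 29.422536
  t = 3.0000: CF_t = 1031.000000, DF = 0.939252, PV = 968.368733
Price P = sum_t PV_t = 1118.603388

Answer: Price = 1118.6034


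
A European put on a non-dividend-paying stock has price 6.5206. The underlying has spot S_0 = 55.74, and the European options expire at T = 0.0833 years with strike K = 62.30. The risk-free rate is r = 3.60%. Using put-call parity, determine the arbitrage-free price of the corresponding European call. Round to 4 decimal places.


Put-call parity: C - P = S_0 * exp(-qT) - K * exp(-rT).
S_0 * exp(-qT) = 55.7400 * 1.00000000 = 55.74000000
K * exp(-rT) = 62.3000 * 0.99700569 = 62.11345461
C = P + S*exp(-qT) - K*exp(-rT)
C = 6.5206 + 55.74000000 - 62.11345461 = 0.1471

Answer: Call price = 0.1471


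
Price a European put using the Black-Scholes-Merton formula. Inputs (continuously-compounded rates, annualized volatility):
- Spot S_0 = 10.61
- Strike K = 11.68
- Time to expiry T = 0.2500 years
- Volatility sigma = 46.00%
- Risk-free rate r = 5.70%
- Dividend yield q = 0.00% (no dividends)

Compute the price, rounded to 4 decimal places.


d1 = (ln(S/K) + (r - q + 0.5*sigma^2) * T) / (sigma * sqrt(T)) = -0.24078706
d2 = d1 - sigma * sqrt(T) = -0.47078706
exp(-rT) = 0.98585105; exp(-qT) = 1.00000000
P = K * exp(-rT) * N(-d2) - S_0 * exp(-qT) * N(-d1)
N(-d1) = 0.59513992; N(-d2) = 0.68110360
P = 11.6800 * 0.98585105 * 0.68110360 - 10.6100 * 1.00000000 * 0.59513992 = 1.5283

Answer: Price = 1.5283


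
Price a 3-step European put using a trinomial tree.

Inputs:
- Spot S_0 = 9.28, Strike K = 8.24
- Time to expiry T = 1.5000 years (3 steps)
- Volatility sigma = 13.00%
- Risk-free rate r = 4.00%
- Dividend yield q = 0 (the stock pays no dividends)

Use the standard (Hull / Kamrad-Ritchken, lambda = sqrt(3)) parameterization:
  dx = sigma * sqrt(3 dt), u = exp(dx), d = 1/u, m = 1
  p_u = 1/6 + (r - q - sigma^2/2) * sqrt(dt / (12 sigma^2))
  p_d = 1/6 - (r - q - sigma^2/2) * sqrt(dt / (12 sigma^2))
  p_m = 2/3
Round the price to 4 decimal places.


dt = T/N = 0.500000; dx = sigma*sqrt(3*dt) = 0.159217
u = exp(dx) = 1.172592; d = 1/u = 0.852811
p_u = 0.216206, p_m = 0.666667, p_d = 0.117127
Discount per step: exp(-r*dt) = 0.980199
Stock lattice S(k, j) with j the centered position index:
  k=0: S(0,+0) = 9.2800
  k=1: S(1,-1) = 7.9141; S(1,+0) = 9.2800; S(1,+1) = 10.8817
  k=2: S(2,-2) = 6.7492; S(2,-1) = 7.9141; S(2,+0) = 9.2800; S(2,+1) = 10.8817; S(2,+2) = 12.7597
  k=3: S(3,-3) = 5.7558; S(3,-2) = 6.7492; S(3,-1) = 7.9141; S(3,+0) = 9.2800; S(3,+1) = 10.8817; S(3,+2) = 12.7597; S(3,+3) = 14.9620
Terminal payoffs V(N, j) = max(K - S_T, 0):
  V(3,-3) = 2.484183; V(3,-2) = 1.490774; V(3,-1) = 0.325910; V(3,+0) = 0.000000; V(3,+1) = 0.000000; V(3,+2) = 0.000000; V(3,+3) = 0.000000
Backward induction: V(k, j) = exp(-r*dt) * [p_u * V(k+1, j+1) + p_m * V(k+1, j) + p_d * V(k+1, j-1)]
  V(2,-2) = exp(-r*dt) * [p_u*0.325910 + p_m*1.490774 + p_d*2.484183] = 1.328442
  V(2,-1) = exp(-r*dt) * [p_u*0.000000 + p_m*0.325910 + p_d*1.490774] = 0.384124
  V(2,+0) = exp(-r*dt) * [p_u*0.000000 + p_m*0.000000 + p_d*0.325910] = 0.037417
  V(2,+1) = exp(-r*dt) * [p_u*0.000000 + p_m*0.000000 + p_d*0.000000] = 0.000000
  V(2,+2) = exp(-r*dt) * [p_u*0.000000 + p_m*0.000000 + p_d*0.000000] = 0.000000
  V(1,-1) = exp(-r*dt) * [p_u*0.037417 + p_m*0.384124 + p_d*1.328442] = 0.411457
  V(1,+0) = exp(-r*dt) * [p_u*0.000000 + p_m*0.037417 + p_d*0.384124] = 0.068551
  V(1,+1) = exp(-r*dt) * [p_u*0.000000 + p_m*0.000000 + p_d*0.037417] = 0.004296
  V(0,+0) = exp(-r*dt) * [p_u*0.004296 + p_m*0.068551 + p_d*0.411457] = 0.092945

Answer: Price = V(0,0) = 0.0929


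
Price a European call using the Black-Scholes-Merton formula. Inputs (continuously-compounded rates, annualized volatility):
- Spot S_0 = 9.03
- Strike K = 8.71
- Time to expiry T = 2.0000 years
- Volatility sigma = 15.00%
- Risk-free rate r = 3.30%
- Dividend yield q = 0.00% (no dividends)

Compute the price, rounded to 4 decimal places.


Answer: Price = 1.2460

Derivation:
d1 = (ln(S/K) + (r - q + 0.5*sigma^2) * T) / (sigma * sqrt(T)) = 0.58727847
d2 = d1 - sigma * sqrt(T) = 0.37514644
exp(-rT) = 0.93613086; exp(-qT) = 1.00000000
C = S_0 * exp(-qT) * N(d1) - K * exp(-rT) * N(d2)
N(d1) = 0.72149165; N(d2) = 0.64622422
C = 9.0300 * 1.00000000 * 0.72149165 - 8.7100 * 0.93613086 * 0.64622422 = 1.2460


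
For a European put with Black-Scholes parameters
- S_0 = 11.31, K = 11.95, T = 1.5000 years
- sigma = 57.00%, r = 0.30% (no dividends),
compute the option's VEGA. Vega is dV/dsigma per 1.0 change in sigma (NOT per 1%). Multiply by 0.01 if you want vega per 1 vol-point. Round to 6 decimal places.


Answer: Vega = 5.318618

Derivation:
d1 = 0.2766505452; d2 = -0.4214540315
phi(d1) = 0.3839640712; exp(-qT) = 1.0000000000; exp(-rT) = 0.9955101098
Vega = S * exp(-qT) * phi(d1) * sqrt(T) = 11.3100 * 1.0000000000 * 0.3839640712 * 1.2247448714 = 5.318618


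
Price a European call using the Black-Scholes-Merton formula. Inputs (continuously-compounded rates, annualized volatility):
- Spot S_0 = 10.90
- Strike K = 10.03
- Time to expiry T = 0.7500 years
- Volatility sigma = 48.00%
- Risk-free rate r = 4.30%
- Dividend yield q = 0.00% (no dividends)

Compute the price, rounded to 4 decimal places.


Answer: Price = 2.3550

Derivation:
d1 = (ln(S/K) + (r - q + 0.5*sigma^2) * T) / (sigma * sqrt(T)) = 0.48553278
d2 = d1 - sigma * sqrt(T) = 0.06984059
exp(-rT) = 0.96826449; exp(-qT) = 1.00000000
C = S_0 * exp(-qT) * N(d1) - K * exp(-rT) * N(d2)
N(d1) = 0.68635077; N(d2) = 0.52783973
C = 10.9000 * 1.00000000 * 0.68635077 - 10.0300 * 0.96826449 * 0.52783973 = 2.3550


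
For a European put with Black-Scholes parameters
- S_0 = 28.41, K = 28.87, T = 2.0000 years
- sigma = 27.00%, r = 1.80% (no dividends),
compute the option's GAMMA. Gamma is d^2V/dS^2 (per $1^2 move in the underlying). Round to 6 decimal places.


d1 = 0.2431352679; d2 = -0.1387023940
phi(d1) = 0.3873231535; exp(-qT) = 1.0000000000; exp(-rT) = 0.9646402935
Gamma = exp(-qT) * phi(d1) / (S * sigma * sqrt(T)) = 1.0000000000 * 0.3873231535 / (28.4100 * 0.2700 * 1.4142135624) = 0.035705

Answer: Gamma = 0.035705


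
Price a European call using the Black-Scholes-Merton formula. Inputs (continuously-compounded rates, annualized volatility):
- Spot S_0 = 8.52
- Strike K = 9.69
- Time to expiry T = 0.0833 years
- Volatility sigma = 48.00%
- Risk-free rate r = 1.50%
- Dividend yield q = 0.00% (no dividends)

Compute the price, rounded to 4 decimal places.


Answer: Price = 0.1216

Derivation:
d1 = (ln(S/K) + (r - q + 0.5*sigma^2) * T) / (sigma * sqrt(T)) = -0.85055241
d2 = d1 - sigma * sqrt(T) = -0.98908876
exp(-rT) = 0.99875128; exp(-qT) = 1.00000000
C = S_0 * exp(-qT) * N(d1) - K * exp(-rT) * N(d2)
N(d1) = 0.19750902; N(d2) = 0.16130986
C = 8.5200 * 1.00000000 * 0.19750902 - 9.6900 * 0.99875128 * 0.16130986 = 0.1216


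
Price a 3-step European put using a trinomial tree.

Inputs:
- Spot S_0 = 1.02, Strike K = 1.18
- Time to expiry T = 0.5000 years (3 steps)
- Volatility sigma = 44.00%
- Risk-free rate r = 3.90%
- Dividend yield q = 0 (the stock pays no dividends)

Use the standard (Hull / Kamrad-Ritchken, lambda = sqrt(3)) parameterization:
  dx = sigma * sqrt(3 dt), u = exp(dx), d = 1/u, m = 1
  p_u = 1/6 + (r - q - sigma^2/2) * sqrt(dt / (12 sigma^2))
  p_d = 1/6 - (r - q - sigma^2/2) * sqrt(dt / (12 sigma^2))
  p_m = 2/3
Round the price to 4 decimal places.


dt = T/N = 0.166667; dx = sigma*sqrt(3*dt) = 0.311127
u = exp(dx) = 1.364963; d = 1/u = 0.732621
p_u = 0.151185, p_m = 0.666667, p_d = 0.182148
Discount per step: exp(-r*dt) = 0.993521
Stock lattice S(k, j) with j the centered position index:
  k=0: S(0,+0) = 1.0200
  k=1: S(1,-1) = 0.7473; S(1,+0) = 1.0200; S(1,+1) = 1.3923
  k=2: S(2,-2) = 0.5475; S(2,-1) = 0.7473; S(2,+0) = 1.0200; S(2,+1) = 1.3923; S(2,+2) = 1.9004
  k=3: S(3,-3) = 0.4011; S(3,-2) = 0.5475; S(3,-1) = 0.7473; S(3,+0) = 1.0200; S(3,+1) = 1.3923; S(3,+2) = 1.9004; S(3,+3) = 2.5940
Terminal payoffs V(N, j) = max(K - S_T, 0):
  V(3,-3) = 0.778914; V(3,-2) = 0.632532; V(3,-1) = 0.432727; V(3,+0) = 0.160000; V(3,+1) = 0.000000; V(3,+2) = 0.000000; V(3,+3) = 0.000000
Backward induction: V(k, j) = exp(-r*dt) * [p_u * V(k+1, j+1) + p_m * V(k+1, j) + p_d * V(k+1, j-1)]
  V(2,-2) = exp(-r*dt) * [p_u*0.432727 + p_m*0.632532 + p_d*0.778914] = 0.624912
  V(2,-1) = exp(-r*dt) * [p_u*0.160000 + p_m*0.432727 + p_d*0.632532] = 0.425116
  V(2,+0) = exp(-r*dt) * [p_u*0.000000 + p_m*0.160000 + p_d*0.432727] = 0.184285
  V(2,+1) = exp(-r*dt) * [p_u*0.000000 + p_m*0.000000 + p_d*0.160000] = 0.028955
  V(2,+2) = exp(-r*dt) * [p_u*0.000000 + p_m*0.000000 + p_d*0.000000] = 0.000000
  V(1,-1) = exp(-r*dt) * [p_u*0.184285 + p_m*0.425116 + p_d*0.624912] = 0.422344
  V(1,+0) = exp(-r*dt) * [p_u*0.028955 + p_m*0.184285 + p_d*0.425116] = 0.203342
  V(1,+1) = exp(-r*dt) * [p_u*0.000000 + p_m*0.028955 + p_d*0.184285] = 0.052528
  V(0,+0) = exp(-r*dt) * [p_u*0.052528 + p_m*0.203342 + p_d*0.422344] = 0.219004

Answer: Price = V(0,0) = 0.2190
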